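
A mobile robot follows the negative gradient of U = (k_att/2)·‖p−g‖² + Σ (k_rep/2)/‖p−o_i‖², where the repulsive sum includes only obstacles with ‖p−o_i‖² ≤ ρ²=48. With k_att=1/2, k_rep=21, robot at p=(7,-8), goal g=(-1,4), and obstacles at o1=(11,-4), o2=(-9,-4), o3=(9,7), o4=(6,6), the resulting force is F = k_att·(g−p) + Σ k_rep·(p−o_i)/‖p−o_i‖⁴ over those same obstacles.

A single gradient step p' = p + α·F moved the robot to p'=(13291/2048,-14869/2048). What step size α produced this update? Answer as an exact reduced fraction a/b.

α = 1/8

F_att = 1/2·(g−p) = 1/2·(-8,12) = (-4.0000,6.0000)
o1: d²=32 ≤ ρ²=48; F_rep = 21·(-4,-4)/32² = (-0.0820,-0.0820)
o2: d²=272 > ρ²=48 → inactive
o3: d²=229 > ρ²=48 → inactive
o4: d²=197 > ρ²=48 → inactive
F = F_att + ΣF_rep = (-4.0820,5.9180)
Δp = p'−p = (-0.5103,0.7397); α = Δx/Fx = (-1045/2048) / (-1045/256) = 1/8
check: Δy/Fy = (1515/2048) / (1515/256) = 1/8 ✓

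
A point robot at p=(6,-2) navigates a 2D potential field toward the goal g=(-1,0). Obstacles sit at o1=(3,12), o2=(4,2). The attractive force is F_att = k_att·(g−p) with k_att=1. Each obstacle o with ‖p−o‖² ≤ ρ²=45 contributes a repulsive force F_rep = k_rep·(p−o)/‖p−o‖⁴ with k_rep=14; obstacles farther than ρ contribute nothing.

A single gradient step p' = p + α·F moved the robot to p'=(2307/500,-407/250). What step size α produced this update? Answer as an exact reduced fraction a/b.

F_att = 1·(g−p) = 1·(-7,2) = (-7.0000,2.0000)
o1: d²=205 > ρ²=45 → inactive
o2: d²=20 ≤ ρ²=45; F_rep = 14·(2,-4)/20² = (0.0700,-0.1400)
F = F_att + ΣF_rep = (-6.9300,1.8600)
Δp = p'−p = (-1.3860,0.3720); α = Δx/Fx = (-693/500) / (-693/100) = 1/5
check: Δy/Fy = (93/250) / (93/50) = 1/5 ✓

α = 1/5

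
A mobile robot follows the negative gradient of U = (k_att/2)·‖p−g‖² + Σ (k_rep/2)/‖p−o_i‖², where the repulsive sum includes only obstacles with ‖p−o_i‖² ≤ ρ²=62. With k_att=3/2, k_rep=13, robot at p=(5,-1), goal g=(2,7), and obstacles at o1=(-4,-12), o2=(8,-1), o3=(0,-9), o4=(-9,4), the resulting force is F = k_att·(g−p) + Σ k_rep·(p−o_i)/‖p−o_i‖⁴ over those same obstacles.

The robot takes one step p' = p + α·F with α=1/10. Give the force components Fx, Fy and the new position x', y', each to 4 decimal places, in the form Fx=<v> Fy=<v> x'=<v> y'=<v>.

F_att = 3/2·(g−p) = 3/2·(-3,8) = (-4.5000,12.0000)
o1: d²=202 > ρ²=62 → inactive
o2: d²=9 ≤ ρ²=62; F_rep = 13·(-3,0)/9² = (-0.4815,0.0000)
o3: d²=89 > ρ²=62 → inactive
o4: d²=221 > ρ²=62 → inactive
F = F_att + ΣF_rep = (-4.9815,12.0000)
p' = p + 1/10·F = (4.5019,0.2000)

Fx=-4.9815 Fy=12.0000 x'=4.5019 y'=0.2000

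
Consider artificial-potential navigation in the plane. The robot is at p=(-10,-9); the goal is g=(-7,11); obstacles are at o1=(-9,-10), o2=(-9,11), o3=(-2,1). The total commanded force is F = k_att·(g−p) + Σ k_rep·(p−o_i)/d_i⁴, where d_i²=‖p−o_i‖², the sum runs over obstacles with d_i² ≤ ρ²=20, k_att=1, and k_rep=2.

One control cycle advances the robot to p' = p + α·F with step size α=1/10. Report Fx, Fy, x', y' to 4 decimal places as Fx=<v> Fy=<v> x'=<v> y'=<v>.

F_att = 1·(g−p) = 1·(3,20) = (3.0000,20.0000)
o1: d²=2 ≤ ρ²=20; F_rep = 2·(-1,1)/2² = (-0.5000,0.5000)
o2: d²=401 > ρ²=20 → inactive
o3: d²=164 > ρ²=20 → inactive
F = F_att + ΣF_rep = (2.5000,20.5000)
p' = p + 1/10·F = (-9.7500,-6.9500)

Fx=2.5000 Fy=20.5000 x'=-9.7500 y'=-6.9500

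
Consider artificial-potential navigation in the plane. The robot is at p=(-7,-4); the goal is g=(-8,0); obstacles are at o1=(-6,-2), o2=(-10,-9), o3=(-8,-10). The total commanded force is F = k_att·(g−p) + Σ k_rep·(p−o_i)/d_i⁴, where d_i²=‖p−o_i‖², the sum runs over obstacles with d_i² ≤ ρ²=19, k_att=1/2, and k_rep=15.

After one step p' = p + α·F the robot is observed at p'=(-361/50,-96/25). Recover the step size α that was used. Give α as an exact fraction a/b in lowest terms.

α = 1/5

F_att = 1/2·(g−p) = 1/2·(-1,4) = (-0.5000,2.0000)
o1: d²=5 ≤ ρ²=19; F_rep = 15·(-1,-2)/5² = (-0.6000,-1.2000)
o2: d²=34 > ρ²=19 → inactive
o3: d²=37 > ρ²=19 → inactive
F = F_att + ΣF_rep = (-1.1000,0.8000)
Δp = p'−p = (-0.2200,0.1600); α = Δx/Fx = (-11/50) / (-11/10) = 1/5
check: Δy/Fy = (4/25) / (4/5) = 1/5 ✓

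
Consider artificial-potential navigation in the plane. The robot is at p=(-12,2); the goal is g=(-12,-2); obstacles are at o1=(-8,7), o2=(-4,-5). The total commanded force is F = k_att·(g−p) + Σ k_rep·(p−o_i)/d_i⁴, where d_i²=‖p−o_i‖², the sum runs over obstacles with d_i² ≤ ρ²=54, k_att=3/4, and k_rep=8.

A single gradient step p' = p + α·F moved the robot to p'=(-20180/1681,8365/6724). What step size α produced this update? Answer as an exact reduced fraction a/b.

α = 1/4

F_att = 3/4·(g−p) = 3/4·(0,-4) = (0.0000,-3.0000)
o1: d²=41 ≤ ρ²=54; F_rep = 8·(-4,-5)/41² = (-0.0190,-0.0238)
o2: d²=113 > ρ²=54 → inactive
F = F_att + ΣF_rep = (-0.0190,-3.0238)
Δp = p'−p = (-0.0048,-0.7559); α = Δx/Fx = (-8/1681) / (-32/1681) = 1/4
check: Δy/Fy = (-5083/6724) / (-5083/1681) = 1/4 ✓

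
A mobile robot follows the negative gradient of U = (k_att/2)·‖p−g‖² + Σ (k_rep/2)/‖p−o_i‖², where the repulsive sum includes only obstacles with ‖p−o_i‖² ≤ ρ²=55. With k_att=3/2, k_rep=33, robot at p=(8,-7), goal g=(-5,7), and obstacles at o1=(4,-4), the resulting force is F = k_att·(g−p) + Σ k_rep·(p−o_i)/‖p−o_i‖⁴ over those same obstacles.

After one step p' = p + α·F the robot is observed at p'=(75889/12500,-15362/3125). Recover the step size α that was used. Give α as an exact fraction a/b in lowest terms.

F_att = 3/2·(g−p) = 3/2·(-13,14) = (-19.5000,21.0000)
o1: d²=25 ≤ ρ²=55; F_rep = 33·(4,-3)/25² = (0.2112,-0.1584)
F = F_att + ΣF_rep = (-19.2888,20.8416)
Δp = p'−p = (-1.9289,2.0842); α = Δx/Fx = (-24111/12500) / (-24111/1250) = 1/10
check: Δy/Fy = (6513/3125) / (13026/625) = 1/10 ✓

α = 1/10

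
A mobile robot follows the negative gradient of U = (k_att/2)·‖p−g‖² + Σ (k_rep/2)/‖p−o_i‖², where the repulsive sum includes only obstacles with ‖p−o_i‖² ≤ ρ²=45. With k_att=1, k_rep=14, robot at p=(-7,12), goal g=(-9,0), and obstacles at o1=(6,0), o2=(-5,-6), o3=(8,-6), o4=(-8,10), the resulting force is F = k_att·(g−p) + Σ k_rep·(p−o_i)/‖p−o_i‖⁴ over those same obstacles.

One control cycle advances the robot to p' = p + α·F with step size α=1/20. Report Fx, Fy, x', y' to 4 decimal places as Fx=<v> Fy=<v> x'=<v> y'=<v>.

F_att = 1·(g−p) = 1·(-2,-12) = (-2.0000,-12.0000)
o1: d²=313 > ρ²=45 → inactive
o2: d²=328 > ρ²=45 → inactive
o3: d²=549 > ρ²=45 → inactive
o4: d²=5 ≤ ρ²=45; F_rep = 14·(1,2)/5² = (0.5600,1.1200)
F = F_att + ΣF_rep = (-1.4400,-10.8800)
p' = p + 1/20·F = (-7.0720,11.4560)

Fx=-1.4400 Fy=-10.8800 x'=-7.0720 y'=11.4560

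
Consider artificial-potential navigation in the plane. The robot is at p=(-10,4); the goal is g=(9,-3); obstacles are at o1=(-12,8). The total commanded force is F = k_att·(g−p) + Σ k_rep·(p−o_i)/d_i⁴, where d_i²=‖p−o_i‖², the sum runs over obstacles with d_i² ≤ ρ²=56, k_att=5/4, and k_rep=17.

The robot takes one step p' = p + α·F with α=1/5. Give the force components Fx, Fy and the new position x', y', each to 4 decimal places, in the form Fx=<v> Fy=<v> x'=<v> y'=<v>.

F_att = 5/4·(g−p) = 5/4·(19,-7) = (23.7500,-8.7500)
o1: d²=20 ≤ ρ²=56; F_rep = 17·(2,-4)/20² = (0.0850,-0.1700)
F = F_att + ΣF_rep = (23.8350,-8.9200)
p' = p + 1/5·F = (-5.2330,2.2160)

Fx=23.8350 Fy=-8.9200 x'=-5.2330 y'=2.2160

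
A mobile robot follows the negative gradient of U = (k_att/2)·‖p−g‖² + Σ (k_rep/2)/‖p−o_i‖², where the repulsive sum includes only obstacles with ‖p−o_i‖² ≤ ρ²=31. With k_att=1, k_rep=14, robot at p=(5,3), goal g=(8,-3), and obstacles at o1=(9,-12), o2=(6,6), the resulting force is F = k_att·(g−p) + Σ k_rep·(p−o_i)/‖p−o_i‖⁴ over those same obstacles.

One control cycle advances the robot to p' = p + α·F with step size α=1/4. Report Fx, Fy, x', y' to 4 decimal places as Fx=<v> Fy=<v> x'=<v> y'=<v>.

Fx=2.8600 Fy=-6.4200 x'=5.7150 y'=1.3950

F_att = 1·(g−p) = 1·(3,-6) = (3.0000,-6.0000)
o1: d²=241 > ρ²=31 → inactive
o2: d²=10 ≤ ρ²=31; F_rep = 14·(-1,-3)/10² = (-0.1400,-0.4200)
F = F_att + ΣF_rep = (2.8600,-6.4200)
p' = p + 1/4·F = (5.7150,1.3950)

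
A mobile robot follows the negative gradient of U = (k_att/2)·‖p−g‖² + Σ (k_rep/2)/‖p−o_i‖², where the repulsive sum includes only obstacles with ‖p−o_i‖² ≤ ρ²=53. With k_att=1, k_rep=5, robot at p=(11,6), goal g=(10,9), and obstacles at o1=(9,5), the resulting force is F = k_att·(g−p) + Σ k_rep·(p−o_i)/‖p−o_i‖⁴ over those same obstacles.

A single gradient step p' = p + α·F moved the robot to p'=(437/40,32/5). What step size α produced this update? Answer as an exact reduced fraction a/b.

F_att = 1·(g−p) = 1·(-1,3) = (-1.0000,3.0000)
o1: d²=5 ≤ ρ²=53; F_rep = 5·(2,1)/5² = (0.4000,0.2000)
F = F_att + ΣF_rep = (-0.6000,3.2000)
Δp = p'−p = (-0.0750,0.4000); α = Δx/Fx = (-3/40) / (-3/5) = 1/8
check: Δy/Fy = (2/5) / (16/5) = 1/8 ✓

α = 1/8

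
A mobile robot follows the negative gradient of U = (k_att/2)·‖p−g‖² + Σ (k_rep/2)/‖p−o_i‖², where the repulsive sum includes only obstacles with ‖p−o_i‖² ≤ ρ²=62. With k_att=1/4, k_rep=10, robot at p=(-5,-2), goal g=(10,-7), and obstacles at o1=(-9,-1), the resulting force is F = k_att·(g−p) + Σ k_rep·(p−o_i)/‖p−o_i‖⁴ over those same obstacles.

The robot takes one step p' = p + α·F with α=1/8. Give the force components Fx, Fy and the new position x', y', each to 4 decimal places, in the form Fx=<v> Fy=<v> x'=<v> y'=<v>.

F_att = 1/4·(g−p) = 1/4·(15,-5) = (3.7500,-1.2500)
o1: d²=17 ≤ ρ²=62; F_rep = 10·(4,-1)/17² = (0.1384,-0.0346)
F = F_att + ΣF_rep = (3.8884,-1.2846)
p' = p + 1/8·F = (-4.5139,-2.1606)

Fx=3.8884 Fy=-1.2846 x'=-4.5139 y'=-2.1606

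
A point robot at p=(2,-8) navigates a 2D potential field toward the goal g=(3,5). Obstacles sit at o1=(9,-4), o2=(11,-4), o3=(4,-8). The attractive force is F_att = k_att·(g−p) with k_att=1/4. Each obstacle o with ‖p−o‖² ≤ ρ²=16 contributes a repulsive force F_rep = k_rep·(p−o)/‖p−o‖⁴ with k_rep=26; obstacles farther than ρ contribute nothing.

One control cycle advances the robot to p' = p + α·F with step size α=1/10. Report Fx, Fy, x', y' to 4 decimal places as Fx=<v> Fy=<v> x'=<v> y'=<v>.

F_att = 1/4·(g−p) = 1/4·(1,13) = (0.2500,3.2500)
o1: d²=65 > ρ²=16 → inactive
o2: d²=97 > ρ²=16 → inactive
o3: d²=4 ≤ ρ²=16; F_rep = 26·(-2,0)/4² = (-3.2500,0.0000)
F = F_att + ΣF_rep = (-3.0000,3.2500)
p' = p + 1/10·F = (1.7000,-7.6750)

Fx=-3.0000 Fy=3.2500 x'=1.7000 y'=-7.6750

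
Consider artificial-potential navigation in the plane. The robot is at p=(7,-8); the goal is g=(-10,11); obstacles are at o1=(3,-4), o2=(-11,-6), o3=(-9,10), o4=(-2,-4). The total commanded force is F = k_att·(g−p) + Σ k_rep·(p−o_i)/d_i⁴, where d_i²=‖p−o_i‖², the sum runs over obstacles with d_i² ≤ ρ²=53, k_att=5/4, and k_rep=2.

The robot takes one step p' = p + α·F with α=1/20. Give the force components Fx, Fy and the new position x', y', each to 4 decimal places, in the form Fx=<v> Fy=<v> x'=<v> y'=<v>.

F_att = 5/4·(g−p) = 5/4·(-17,19) = (-21.2500,23.7500)
o1: d²=32 ≤ ρ²=53; F_rep = 2·(4,-4)/32² = (0.0078,-0.0078)
o2: d²=328 > ρ²=53 → inactive
o3: d²=580 > ρ²=53 → inactive
o4: d²=97 > ρ²=53 → inactive
F = F_att + ΣF_rep = (-21.2422,23.7422)
p' = p + 1/20·F = (5.9379,-6.8129)

Fx=-21.2422 Fy=23.7422 x'=5.9379 y'=-6.8129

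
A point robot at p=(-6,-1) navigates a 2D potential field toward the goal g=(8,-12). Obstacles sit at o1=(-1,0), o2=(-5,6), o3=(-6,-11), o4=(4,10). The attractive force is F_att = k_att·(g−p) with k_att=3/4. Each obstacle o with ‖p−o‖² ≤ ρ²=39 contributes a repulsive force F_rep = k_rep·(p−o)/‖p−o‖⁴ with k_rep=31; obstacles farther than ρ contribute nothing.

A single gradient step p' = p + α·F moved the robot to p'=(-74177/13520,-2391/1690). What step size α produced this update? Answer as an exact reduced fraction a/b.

F_att = 3/4·(g−p) = 3/4·(14,-11) = (10.5000,-8.2500)
o1: d²=26 ≤ ρ²=39; F_rep = 31·(-5,-1)/26² = (-0.2293,-0.0459)
o2: d²=50 > ρ²=39 → inactive
o3: d²=100 > ρ²=39 → inactive
o4: d²=221 > ρ²=39 → inactive
F = F_att + ΣF_rep = (10.2707,-8.2959)
Δp = p'−p = (0.5135,-0.4148); α = Δx/Fx = (6943/13520) / (6943/676) = 1/20
check: Δy/Fy = (-701/1690) / (-1402/169) = 1/20 ✓

α = 1/20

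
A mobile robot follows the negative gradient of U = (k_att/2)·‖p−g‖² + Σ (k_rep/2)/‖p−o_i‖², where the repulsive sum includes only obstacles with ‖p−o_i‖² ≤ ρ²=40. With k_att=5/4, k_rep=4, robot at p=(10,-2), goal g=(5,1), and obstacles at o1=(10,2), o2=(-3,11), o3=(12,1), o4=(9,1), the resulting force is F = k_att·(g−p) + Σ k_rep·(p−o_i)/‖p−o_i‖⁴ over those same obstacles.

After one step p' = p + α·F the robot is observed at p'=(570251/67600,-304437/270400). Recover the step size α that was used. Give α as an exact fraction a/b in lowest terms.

F_att = 5/4·(g−p) = 5/4·(-5,3) = (-6.2500,3.7500)
o1: d²=16 ≤ ρ²=40; F_rep = 4·(0,-4)/16² = (0.0000,-0.0625)
o2: d²=338 > ρ²=40 → inactive
o3: d²=13 ≤ ρ²=40; F_rep = 4·(-2,-3)/13² = (-0.0473,-0.0710)
o4: d²=10 ≤ ρ²=40; F_rep = 4·(1,-3)/10² = (0.0400,-0.1200)
F = F_att + ΣF_rep = (-6.2573,3.4965)
Δp = p'−p = (-1.5643,0.8741); α = Δx/Fx = (-105749/67600) / (-105749/16900) = 1/4
check: Δy/Fy = (236363/270400) / (236363/67600) = 1/4 ✓

α = 1/4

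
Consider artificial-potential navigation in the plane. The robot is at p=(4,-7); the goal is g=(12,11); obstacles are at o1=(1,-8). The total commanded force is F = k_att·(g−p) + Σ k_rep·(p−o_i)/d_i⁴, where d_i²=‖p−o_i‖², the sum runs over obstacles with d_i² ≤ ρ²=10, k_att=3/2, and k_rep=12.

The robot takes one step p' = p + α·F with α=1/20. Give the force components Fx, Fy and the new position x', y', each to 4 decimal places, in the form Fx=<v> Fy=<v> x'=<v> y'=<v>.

Fx=12.3600 Fy=27.1200 x'=4.6180 y'=-5.6440

F_att = 3/2·(g−p) = 3/2·(8,18) = (12.0000,27.0000)
o1: d²=10 ≤ ρ²=10; F_rep = 12·(3,1)/10² = (0.3600,0.1200)
F = F_att + ΣF_rep = (12.3600,27.1200)
p' = p + 1/20·F = (4.6180,-5.6440)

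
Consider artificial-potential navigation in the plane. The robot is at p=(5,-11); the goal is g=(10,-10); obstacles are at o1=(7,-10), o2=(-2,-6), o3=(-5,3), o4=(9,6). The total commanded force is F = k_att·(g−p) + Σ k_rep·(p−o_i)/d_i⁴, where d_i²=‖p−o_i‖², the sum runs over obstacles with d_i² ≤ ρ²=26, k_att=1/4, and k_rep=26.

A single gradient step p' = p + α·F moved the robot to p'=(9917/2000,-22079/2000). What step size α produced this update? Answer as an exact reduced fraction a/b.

α = 1/20

F_att = 1/4·(g−p) = 1/4·(5,1) = (1.2500,0.2500)
o1: d²=5 ≤ ρ²=26; F_rep = 26·(-2,-1)/5² = (-2.0800,-1.0400)
o2: d²=74 > ρ²=26 → inactive
o3: d²=296 > ρ²=26 → inactive
o4: d²=305 > ρ²=26 → inactive
F = F_att + ΣF_rep = (-0.8300,-0.7900)
Δp = p'−p = (-0.0415,-0.0395); α = Δx/Fx = (-83/2000) / (-83/100) = 1/20
check: Δy/Fy = (-79/2000) / (-79/100) = 1/20 ✓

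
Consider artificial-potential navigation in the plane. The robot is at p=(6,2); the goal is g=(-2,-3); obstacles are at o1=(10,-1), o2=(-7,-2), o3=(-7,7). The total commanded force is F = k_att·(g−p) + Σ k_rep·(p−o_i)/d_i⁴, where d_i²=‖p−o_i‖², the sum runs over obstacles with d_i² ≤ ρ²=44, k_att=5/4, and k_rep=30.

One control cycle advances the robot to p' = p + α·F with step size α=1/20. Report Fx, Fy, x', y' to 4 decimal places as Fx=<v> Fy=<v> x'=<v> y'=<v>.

Fx=-10.1920 Fy=-6.1060 x'=5.4904 y'=1.6947

F_att = 5/4·(g−p) = 5/4·(-8,-5) = (-10.0000,-6.2500)
o1: d²=25 ≤ ρ²=44; F_rep = 30·(-4,3)/25² = (-0.1920,0.1440)
o2: d²=185 > ρ²=44 → inactive
o3: d²=194 > ρ²=44 → inactive
F = F_att + ΣF_rep = (-10.1920,-6.1060)
p' = p + 1/20·F = (5.4904,1.6947)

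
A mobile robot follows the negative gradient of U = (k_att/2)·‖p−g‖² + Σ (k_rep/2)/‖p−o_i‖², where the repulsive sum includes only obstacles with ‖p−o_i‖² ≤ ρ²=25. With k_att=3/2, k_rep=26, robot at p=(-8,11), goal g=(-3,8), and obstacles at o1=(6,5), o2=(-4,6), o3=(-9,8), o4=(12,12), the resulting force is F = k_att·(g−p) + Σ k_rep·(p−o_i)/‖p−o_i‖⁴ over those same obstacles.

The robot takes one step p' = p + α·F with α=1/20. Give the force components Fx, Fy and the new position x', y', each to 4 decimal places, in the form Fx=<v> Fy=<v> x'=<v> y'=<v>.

Fx=7.7600 Fy=-3.7200 x'=-7.6120 y'=10.8140

F_att = 3/2·(g−p) = 3/2·(5,-3) = (7.5000,-4.5000)
o1: d²=232 > ρ²=25 → inactive
o2: d²=41 > ρ²=25 → inactive
o3: d²=10 ≤ ρ²=25; F_rep = 26·(1,3)/10² = (0.2600,0.7800)
o4: d²=401 > ρ²=25 → inactive
F = F_att + ΣF_rep = (7.7600,-3.7200)
p' = p + 1/20·F = (-7.6120,10.8140)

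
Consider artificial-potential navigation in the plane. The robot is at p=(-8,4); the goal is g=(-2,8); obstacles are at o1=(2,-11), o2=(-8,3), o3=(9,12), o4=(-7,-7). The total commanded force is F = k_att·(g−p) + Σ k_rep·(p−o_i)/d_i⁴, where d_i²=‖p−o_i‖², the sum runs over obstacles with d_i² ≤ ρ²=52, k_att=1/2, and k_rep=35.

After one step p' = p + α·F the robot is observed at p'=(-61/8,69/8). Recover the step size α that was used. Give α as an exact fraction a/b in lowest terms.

α = 1/8

F_att = 1/2·(g−p) = 1/2·(6,4) = (3.0000,2.0000)
o1: d²=325 > ρ²=52 → inactive
o2: d²=1 ≤ ρ²=52; F_rep = 35·(0,1)/1² = (0.0000,35.0000)
o3: d²=353 > ρ²=52 → inactive
o4: d²=122 > ρ²=52 → inactive
F = F_att + ΣF_rep = (3.0000,37.0000)
Δp = p'−p = (0.3750,4.6250); α = Δx/Fx = (3/8) / (3) = 1/8
check: Δy/Fy = (37/8) / (37) = 1/8 ✓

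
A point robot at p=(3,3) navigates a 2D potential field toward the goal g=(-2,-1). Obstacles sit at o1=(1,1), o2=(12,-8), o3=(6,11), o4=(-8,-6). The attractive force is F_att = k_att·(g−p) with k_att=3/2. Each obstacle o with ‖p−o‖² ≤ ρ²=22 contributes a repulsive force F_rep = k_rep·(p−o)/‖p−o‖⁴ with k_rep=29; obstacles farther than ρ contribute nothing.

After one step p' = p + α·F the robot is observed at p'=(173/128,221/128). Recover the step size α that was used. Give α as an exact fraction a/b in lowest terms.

α = 1/4

F_att = 3/2·(g−p) = 3/2·(-5,-4) = (-7.5000,-6.0000)
o1: d²=8 ≤ ρ²=22; F_rep = 29·(2,2)/8² = (0.9062,0.9062)
o2: d²=202 > ρ²=22 → inactive
o3: d²=73 > ρ²=22 → inactive
o4: d²=202 > ρ²=22 → inactive
F = F_att + ΣF_rep = (-6.5938,-5.0938)
Δp = p'−p = (-1.6484,-1.2734); α = Δx/Fx = (-211/128) / (-211/32) = 1/4
check: Δy/Fy = (-163/128) / (-163/32) = 1/4 ✓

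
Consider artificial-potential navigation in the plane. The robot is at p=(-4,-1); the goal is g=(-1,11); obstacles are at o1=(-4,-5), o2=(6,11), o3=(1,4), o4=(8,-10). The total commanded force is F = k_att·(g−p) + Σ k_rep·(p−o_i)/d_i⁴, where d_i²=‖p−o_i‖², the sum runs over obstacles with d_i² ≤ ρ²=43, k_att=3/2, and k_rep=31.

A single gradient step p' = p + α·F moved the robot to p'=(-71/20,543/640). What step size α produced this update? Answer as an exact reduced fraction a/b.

α = 1/10

F_att = 3/2·(g−p) = 3/2·(3,12) = (4.5000,18.0000)
o1: d²=16 ≤ ρ²=43; F_rep = 31·(0,4)/16² = (0.0000,0.4844)
o2: d²=244 > ρ²=43 → inactive
o3: d²=50 > ρ²=43 → inactive
o4: d²=225 > ρ²=43 → inactive
F = F_att + ΣF_rep = (4.5000,18.4844)
Δp = p'−p = (0.4500,1.8484); α = Δx/Fx = (9/20) / (9/2) = 1/10
check: Δy/Fy = (1183/640) / (1183/64) = 1/10 ✓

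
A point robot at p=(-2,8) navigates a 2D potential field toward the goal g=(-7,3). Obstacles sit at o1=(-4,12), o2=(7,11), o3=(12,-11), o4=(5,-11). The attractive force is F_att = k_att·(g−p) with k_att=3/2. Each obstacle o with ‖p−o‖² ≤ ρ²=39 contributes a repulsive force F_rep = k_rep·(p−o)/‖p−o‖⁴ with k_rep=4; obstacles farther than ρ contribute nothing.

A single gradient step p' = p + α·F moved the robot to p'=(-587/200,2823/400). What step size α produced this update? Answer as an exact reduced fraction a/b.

α = 1/8

F_att = 3/2·(g−p) = 3/2·(-5,-5) = (-7.5000,-7.5000)
o1: d²=20 ≤ ρ²=39; F_rep = 4·(2,-4)/20² = (0.0200,-0.0400)
o2: d²=90 > ρ²=39 → inactive
o3: d²=557 > ρ²=39 → inactive
o4: d²=410 > ρ²=39 → inactive
F = F_att + ΣF_rep = (-7.4800,-7.5400)
Δp = p'−p = (-0.9350,-0.9425); α = Δx/Fx = (-187/200) / (-187/25) = 1/8
check: Δy/Fy = (-377/400) / (-377/50) = 1/8 ✓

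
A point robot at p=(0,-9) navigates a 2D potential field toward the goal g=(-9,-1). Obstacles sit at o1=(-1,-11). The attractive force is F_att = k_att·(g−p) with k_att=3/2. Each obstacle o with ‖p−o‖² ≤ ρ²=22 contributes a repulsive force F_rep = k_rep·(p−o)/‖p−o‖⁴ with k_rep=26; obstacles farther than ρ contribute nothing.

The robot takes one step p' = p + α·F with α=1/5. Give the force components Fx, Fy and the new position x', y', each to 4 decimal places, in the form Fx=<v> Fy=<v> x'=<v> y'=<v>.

Fx=-12.4600 Fy=14.0800 x'=-2.4920 y'=-6.1840

F_att = 3/2·(g−p) = 3/2·(-9,8) = (-13.5000,12.0000)
o1: d²=5 ≤ ρ²=22; F_rep = 26·(1,2)/5² = (1.0400,2.0800)
F = F_att + ΣF_rep = (-12.4600,14.0800)
p' = p + 1/5·F = (-2.4920,-6.1840)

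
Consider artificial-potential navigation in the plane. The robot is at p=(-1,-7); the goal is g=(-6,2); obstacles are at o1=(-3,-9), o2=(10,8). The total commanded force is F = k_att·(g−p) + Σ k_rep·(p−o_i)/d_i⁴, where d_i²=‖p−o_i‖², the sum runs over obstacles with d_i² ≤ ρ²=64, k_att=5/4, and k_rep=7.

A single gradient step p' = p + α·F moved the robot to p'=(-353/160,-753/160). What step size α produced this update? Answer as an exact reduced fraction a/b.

F_att = 5/4·(g−p) = 5/4·(-5,9) = (-6.2500,11.2500)
o1: d²=8 ≤ ρ²=64; F_rep = 7·(2,2)/8² = (0.2188,0.2188)
o2: d²=346 > ρ²=64 → inactive
F = F_att + ΣF_rep = (-6.0312,11.4688)
Δp = p'−p = (-1.2063,2.2938); α = Δx/Fx = (-193/160) / (-193/32) = 1/5
check: Δy/Fy = (367/160) / (367/32) = 1/5 ✓

α = 1/5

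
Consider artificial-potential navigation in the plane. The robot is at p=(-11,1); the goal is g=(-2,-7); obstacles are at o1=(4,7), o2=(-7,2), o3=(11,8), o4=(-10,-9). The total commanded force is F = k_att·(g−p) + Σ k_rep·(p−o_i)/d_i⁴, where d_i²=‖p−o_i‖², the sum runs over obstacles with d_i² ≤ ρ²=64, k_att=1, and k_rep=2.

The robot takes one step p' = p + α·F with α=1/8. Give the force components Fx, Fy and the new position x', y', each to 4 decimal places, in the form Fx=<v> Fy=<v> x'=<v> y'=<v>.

Fx=8.9723 Fy=-8.0069 x'=-9.8785 y'=-0.0009

F_att = 1·(g−p) = 1·(9,-8) = (9.0000,-8.0000)
o1: d²=261 > ρ²=64 → inactive
o2: d²=17 ≤ ρ²=64; F_rep = 2·(-4,-1)/17² = (-0.0277,-0.0069)
o3: d²=533 > ρ²=64 → inactive
o4: d²=101 > ρ²=64 → inactive
F = F_att + ΣF_rep = (8.9723,-8.0069)
p' = p + 1/8·F = (-9.8785,-0.0009)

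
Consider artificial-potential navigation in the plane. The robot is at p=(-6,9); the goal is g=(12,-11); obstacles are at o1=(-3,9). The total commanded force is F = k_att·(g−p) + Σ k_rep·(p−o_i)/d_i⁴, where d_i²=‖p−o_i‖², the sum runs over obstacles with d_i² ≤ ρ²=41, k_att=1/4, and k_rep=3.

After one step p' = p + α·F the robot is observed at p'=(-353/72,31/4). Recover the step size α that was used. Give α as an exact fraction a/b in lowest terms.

α = 1/4

F_att = 1/4·(g−p) = 1/4·(18,-20) = (4.5000,-5.0000)
o1: d²=9 ≤ ρ²=41; F_rep = 3·(-3,0)/9² = (-0.1111,0.0000)
F = F_att + ΣF_rep = (4.3889,-5.0000)
Δp = p'−p = (1.0972,-1.2500); α = Δx/Fx = (79/72) / (79/18) = 1/4
check: Δy/Fy = (-5/4) / (-5) = 1/4 ✓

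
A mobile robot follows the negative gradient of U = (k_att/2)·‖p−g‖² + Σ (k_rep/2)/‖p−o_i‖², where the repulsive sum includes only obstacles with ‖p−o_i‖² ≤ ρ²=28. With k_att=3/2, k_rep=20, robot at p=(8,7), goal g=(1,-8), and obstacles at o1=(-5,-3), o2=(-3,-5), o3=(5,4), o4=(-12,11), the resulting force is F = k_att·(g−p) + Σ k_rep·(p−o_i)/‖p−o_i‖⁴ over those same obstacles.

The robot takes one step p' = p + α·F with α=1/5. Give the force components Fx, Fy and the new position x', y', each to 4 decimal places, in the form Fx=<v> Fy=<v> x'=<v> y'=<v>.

Fx=-10.3148 Fy=-22.3148 x'=5.9370 y'=2.5370

F_att = 3/2·(g−p) = 3/2·(-7,-15) = (-10.5000,-22.5000)
o1: d²=269 > ρ²=28 → inactive
o2: d²=265 > ρ²=28 → inactive
o3: d²=18 ≤ ρ²=28; F_rep = 20·(3,3)/18² = (0.1852,0.1852)
o4: d²=416 > ρ²=28 → inactive
F = F_att + ΣF_rep = (-10.3148,-22.3148)
p' = p + 1/5·F = (5.9370,2.5370)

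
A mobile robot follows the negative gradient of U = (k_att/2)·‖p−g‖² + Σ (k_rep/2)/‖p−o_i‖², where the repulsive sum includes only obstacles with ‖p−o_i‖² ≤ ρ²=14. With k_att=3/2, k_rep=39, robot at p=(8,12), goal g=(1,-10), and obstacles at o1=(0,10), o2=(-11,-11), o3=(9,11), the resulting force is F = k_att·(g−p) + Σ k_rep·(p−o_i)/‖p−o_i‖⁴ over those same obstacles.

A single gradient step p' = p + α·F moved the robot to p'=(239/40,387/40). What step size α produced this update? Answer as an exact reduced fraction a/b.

F_att = 3/2·(g−p) = 3/2·(-7,-22) = (-10.5000,-33.0000)
o1: d²=68 > ρ²=14 → inactive
o2: d²=890 > ρ²=14 → inactive
o3: d²=2 ≤ ρ²=14; F_rep = 39·(-1,1)/2² = (-9.7500,9.7500)
F = F_att + ΣF_rep = (-20.2500,-23.2500)
Δp = p'−p = (-2.0250,-2.3250); α = Δx/Fx = (-81/40) / (-81/4) = 1/10
check: Δy/Fy = (-93/40) / (-93/4) = 1/10 ✓

α = 1/10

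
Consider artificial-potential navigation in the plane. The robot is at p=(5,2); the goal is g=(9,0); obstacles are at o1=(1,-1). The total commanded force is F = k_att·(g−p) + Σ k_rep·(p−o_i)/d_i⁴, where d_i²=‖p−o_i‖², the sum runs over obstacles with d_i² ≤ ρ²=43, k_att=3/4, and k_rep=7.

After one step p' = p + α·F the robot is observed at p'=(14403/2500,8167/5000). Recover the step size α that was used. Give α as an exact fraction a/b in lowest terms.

F_att = 3/4·(g−p) = 3/4·(4,-2) = (3.0000,-1.5000)
o1: d²=25 ≤ ρ²=43; F_rep = 7·(4,3)/25² = (0.0448,0.0336)
F = F_att + ΣF_rep = (3.0448,-1.4664)
Δp = p'−p = (0.7612,-0.3666); α = Δx/Fx = (1903/2500) / (1903/625) = 1/4
check: Δy/Fy = (-1833/5000) / (-1833/1250) = 1/4 ✓

α = 1/4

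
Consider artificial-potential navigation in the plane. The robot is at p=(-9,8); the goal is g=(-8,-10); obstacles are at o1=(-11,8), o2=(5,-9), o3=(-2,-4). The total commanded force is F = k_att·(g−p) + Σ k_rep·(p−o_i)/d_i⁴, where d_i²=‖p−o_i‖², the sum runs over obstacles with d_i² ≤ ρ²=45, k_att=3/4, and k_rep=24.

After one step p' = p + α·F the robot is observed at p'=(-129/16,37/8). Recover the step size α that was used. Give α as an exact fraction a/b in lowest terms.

α = 1/4

F_att = 3/4·(g−p) = 3/4·(1,-18) = (0.7500,-13.5000)
o1: d²=4 ≤ ρ²=45; F_rep = 24·(2,0)/4² = (3.0000,0.0000)
o2: d²=485 > ρ²=45 → inactive
o3: d²=193 > ρ²=45 → inactive
F = F_att + ΣF_rep = (3.7500,-13.5000)
Δp = p'−p = (0.9375,-3.3750); α = Δx/Fx = (15/16) / (15/4) = 1/4
check: Δy/Fy = (-27/8) / (-27/2) = 1/4 ✓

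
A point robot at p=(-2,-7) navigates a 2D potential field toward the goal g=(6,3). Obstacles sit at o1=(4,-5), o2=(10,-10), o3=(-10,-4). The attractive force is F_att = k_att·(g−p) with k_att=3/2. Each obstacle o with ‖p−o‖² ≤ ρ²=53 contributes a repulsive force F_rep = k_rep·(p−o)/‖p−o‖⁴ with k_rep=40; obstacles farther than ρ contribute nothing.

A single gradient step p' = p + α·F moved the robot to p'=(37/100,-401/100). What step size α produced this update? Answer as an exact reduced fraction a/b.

F_att = 3/2·(g−p) = 3/2·(8,10) = (12.0000,15.0000)
o1: d²=40 ≤ ρ²=53; F_rep = 40·(-6,-2)/40² = (-0.1500,-0.0500)
o2: d²=153 > ρ²=53 → inactive
o3: d²=73 > ρ²=53 → inactive
F = F_att + ΣF_rep = (11.8500,14.9500)
Δp = p'−p = (2.3700,2.9900); α = Δx/Fx = (237/100) / (237/20) = 1/5
check: Δy/Fy = (299/100) / (299/20) = 1/5 ✓

α = 1/5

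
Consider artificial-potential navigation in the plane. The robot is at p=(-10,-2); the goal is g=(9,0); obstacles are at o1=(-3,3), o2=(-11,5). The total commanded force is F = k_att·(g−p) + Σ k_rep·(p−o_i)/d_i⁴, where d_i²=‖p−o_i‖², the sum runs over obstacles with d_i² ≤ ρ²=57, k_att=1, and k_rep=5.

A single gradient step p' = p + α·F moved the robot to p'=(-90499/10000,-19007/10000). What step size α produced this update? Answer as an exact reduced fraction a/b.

α = 1/20

F_att = 1·(g−p) = 1·(19,2) = (19.0000,2.0000)
o1: d²=74 > ρ²=57 → inactive
o2: d²=50 ≤ ρ²=57; F_rep = 5·(1,-7)/50² = (0.0020,-0.0140)
F = F_att + ΣF_rep = (19.0020,1.9860)
Δp = p'−p = (0.9501,0.0993); α = Δx/Fx = (9501/10000) / (9501/500) = 1/20
check: Δy/Fy = (993/10000) / (993/500) = 1/20 ✓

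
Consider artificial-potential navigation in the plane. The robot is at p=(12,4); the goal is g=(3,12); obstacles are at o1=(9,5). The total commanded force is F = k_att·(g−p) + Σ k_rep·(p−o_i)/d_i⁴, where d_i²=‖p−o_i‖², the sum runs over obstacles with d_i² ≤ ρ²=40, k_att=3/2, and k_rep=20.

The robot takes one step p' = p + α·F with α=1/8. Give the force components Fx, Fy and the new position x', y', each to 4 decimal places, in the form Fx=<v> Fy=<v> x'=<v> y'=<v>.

Fx=-12.9000 Fy=11.8000 x'=10.3875 y'=5.4750

F_att = 3/2·(g−p) = 3/2·(-9,8) = (-13.5000,12.0000)
o1: d²=10 ≤ ρ²=40; F_rep = 20·(3,-1)/10² = (0.6000,-0.2000)
F = F_att + ΣF_rep = (-12.9000,11.8000)
p' = p + 1/8·F = (10.3875,5.4750)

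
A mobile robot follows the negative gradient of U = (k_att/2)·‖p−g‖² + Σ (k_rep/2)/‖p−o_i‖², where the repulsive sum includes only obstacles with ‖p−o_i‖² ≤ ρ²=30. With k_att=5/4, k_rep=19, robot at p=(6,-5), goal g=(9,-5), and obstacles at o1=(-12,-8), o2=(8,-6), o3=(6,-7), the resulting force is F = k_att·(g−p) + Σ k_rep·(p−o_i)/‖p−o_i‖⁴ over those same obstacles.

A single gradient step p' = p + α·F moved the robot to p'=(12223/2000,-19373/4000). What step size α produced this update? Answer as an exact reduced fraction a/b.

α = 1/20

F_att = 5/4·(g−p) = 5/4·(3,0) = (3.7500,0.0000)
o1: d²=333 > ρ²=30 → inactive
o2: d²=5 ≤ ρ²=30; F_rep = 19·(-2,1)/5² = (-1.5200,0.7600)
o3: d²=4 ≤ ρ²=30; F_rep = 19·(0,2)/4² = (0.0000,2.3750)
F = F_att + ΣF_rep = (2.2300,3.1350)
Δp = p'−p = (0.1115,0.1568); α = Δx/Fx = (223/2000) / (223/100) = 1/20
check: Δy/Fy = (627/4000) / (627/200) = 1/20 ✓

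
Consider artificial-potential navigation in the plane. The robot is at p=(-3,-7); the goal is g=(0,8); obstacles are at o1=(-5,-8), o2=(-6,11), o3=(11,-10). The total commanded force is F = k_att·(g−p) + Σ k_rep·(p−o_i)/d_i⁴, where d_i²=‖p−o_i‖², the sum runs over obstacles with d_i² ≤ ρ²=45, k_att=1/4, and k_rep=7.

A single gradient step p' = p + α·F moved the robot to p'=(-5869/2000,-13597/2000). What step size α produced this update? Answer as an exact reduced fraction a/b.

α = 1/20

F_att = 1/4·(g−p) = 1/4·(3,15) = (0.7500,3.7500)
o1: d²=5 ≤ ρ²=45; F_rep = 7·(2,1)/5² = (0.5600,0.2800)
o2: d²=333 > ρ²=45 → inactive
o3: d²=205 > ρ²=45 → inactive
F = F_att + ΣF_rep = (1.3100,4.0300)
Δp = p'−p = (0.0655,0.2015); α = Δx/Fx = (131/2000) / (131/100) = 1/20
check: Δy/Fy = (403/2000) / (403/100) = 1/20 ✓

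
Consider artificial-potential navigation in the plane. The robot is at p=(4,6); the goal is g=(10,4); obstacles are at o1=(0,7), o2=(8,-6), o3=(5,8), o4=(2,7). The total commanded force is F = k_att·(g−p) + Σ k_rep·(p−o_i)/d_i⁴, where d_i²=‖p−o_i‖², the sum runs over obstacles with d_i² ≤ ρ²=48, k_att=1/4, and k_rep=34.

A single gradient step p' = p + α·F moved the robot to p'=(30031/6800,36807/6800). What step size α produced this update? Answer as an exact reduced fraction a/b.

α = 1/8

F_att = 1/4·(g−p) = 1/4·(6,-2) = (1.5000,-0.5000)
o1: d²=17 ≤ ρ²=48; F_rep = 34·(4,-1)/17² = (0.4706,-0.1176)
o2: d²=160 > ρ²=48 → inactive
o3: d²=5 ≤ ρ²=48; F_rep = 34·(-1,-2)/5² = (-1.3600,-2.7200)
o4: d²=5 ≤ ρ²=48; F_rep = 34·(2,-1)/5² = (2.7200,-1.3600)
F = F_att + ΣF_rep = (3.3306,-4.6976)
Δp = p'−p = (0.4163,-0.5872); α = Δx/Fx = (2831/6800) / (2831/850) = 1/8
check: Δy/Fy = (-3993/6800) / (-3993/850) = 1/8 ✓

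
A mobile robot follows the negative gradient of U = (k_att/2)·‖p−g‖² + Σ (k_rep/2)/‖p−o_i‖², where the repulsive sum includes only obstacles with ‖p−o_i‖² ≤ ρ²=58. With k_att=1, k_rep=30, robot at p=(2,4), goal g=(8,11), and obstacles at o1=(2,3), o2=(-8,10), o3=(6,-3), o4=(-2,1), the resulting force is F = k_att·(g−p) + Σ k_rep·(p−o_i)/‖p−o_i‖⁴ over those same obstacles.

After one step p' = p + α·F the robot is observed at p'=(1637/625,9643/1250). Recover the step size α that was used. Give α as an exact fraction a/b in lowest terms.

F_att = 1·(g−p) = 1·(6,7) = (6.0000,7.0000)
o1: d²=1 ≤ ρ²=58; F_rep = 30·(0,1)/1² = (0.0000,30.0000)
o2: d²=136 > ρ²=58 → inactive
o3: d²=65 > ρ²=58 → inactive
o4: d²=25 ≤ ρ²=58; F_rep = 30·(4,3)/25² = (0.1920,0.1440)
F = F_att + ΣF_rep = (6.1920,37.1440)
Δp = p'−p = (0.6192,3.7144); α = Δx/Fx = (387/625) / (774/125) = 1/10
check: Δy/Fy = (4643/1250) / (4643/125) = 1/10 ✓

α = 1/10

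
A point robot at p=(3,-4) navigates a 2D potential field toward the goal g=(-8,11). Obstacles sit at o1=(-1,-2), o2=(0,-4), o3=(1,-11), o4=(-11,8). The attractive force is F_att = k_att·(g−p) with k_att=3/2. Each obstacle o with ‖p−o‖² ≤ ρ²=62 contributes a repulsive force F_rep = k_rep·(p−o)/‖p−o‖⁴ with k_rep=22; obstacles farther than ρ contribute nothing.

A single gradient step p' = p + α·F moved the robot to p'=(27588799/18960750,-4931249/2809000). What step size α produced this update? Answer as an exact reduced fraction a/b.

α = 1/10

F_att = 3/2·(g−p) = 3/2·(-11,15) = (-16.5000,22.5000)
o1: d²=20 ≤ ρ²=62; F_rep = 22·(4,-2)/20² = (0.2200,-0.1100)
o2: d²=9 ≤ ρ²=62; F_rep = 22·(3,0)/9² = (0.8148,0.0000)
o3: d²=53 ≤ ρ²=62; F_rep = 22·(2,7)/53² = (0.0157,0.0548)
o4: d²=340 > ρ²=62 → inactive
F = F_att + ΣF_rep = (-15.4495,22.4448)
Δp = p'−p = (-1.5450,2.2445); α = Δx/Fx = (-29293451/18960750) / (-29293451/1896075) = 1/10
check: Δy/Fy = (6304751/2809000) / (6304751/280900) = 1/10 ✓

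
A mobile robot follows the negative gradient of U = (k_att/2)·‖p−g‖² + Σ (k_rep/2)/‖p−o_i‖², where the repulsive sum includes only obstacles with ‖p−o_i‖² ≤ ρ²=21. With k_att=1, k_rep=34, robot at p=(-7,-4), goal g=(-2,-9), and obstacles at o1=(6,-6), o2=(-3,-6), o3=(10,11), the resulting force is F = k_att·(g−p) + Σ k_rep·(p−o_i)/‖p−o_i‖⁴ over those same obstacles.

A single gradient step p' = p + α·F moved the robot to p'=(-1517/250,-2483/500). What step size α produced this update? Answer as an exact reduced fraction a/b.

F_att = 1·(g−p) = 1·(5,-5) = (5.0000,-5.0000)
o1: d²=173 > ρ²=21 → inactive
o2: d²=20 ≤ ρ²=21; F_rep = 34·(-4,2)/20² = (-0.3400,0.1700)
o3: d²=514 > ρ²=21 → inactive
F = F_att + ΣF_rep = (4.6600,-4.8300)
Δp = p'−p = (0.9320,-0.9660); α = Δx/Fx = (233/250) / (233/50) = 1/5
check: Δy/Fy = (-483/500) / (-483/100) = 1/5 ✓

α = 1/5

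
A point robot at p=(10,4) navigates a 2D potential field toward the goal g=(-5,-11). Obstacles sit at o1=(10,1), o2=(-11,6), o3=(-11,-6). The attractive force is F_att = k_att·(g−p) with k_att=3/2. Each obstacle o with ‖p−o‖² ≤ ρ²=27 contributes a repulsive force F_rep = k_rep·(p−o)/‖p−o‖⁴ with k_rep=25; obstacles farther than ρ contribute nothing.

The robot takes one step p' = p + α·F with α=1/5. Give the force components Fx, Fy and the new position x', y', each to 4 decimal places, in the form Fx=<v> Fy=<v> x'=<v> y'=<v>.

Fx=-22.5000 Fy=-21.5741 x'=5.5000 y'=-0.3148

F_att = 3/2·(g−p) = 3/2·(-15,-15) = (-22.5000,-22.5000)
o1: d²=9 ≤ ρ²=27; F_rep = 25·(0,3)/9² = (0.0000,0.9259)
o2: d²=445 > ρ²=27 → inactive
o3: d²=541 > ρ²=27 → inactive
F = F_att + ΣF_rep = (-22.5000,-21.5741)
p' = p + 1/5·F = (5.5000,-0.3148)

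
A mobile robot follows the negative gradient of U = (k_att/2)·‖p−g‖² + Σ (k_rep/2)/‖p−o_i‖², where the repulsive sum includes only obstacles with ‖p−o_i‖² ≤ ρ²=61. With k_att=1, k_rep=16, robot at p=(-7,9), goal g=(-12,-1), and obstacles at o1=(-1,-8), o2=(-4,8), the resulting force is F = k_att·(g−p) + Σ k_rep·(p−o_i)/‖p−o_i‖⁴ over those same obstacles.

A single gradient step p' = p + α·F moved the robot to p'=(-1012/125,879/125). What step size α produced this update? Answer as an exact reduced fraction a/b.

α = 1/5

F_att = 1·(g−p) = 1·(-5,-10) = (-5.0000,-10.0000)
o1: d²=325 > ρ²=61 → inactive
o2: d²=10 ≤ ρ²=61; F_rep = 16·(-3,1)/10² = (-0.4800,0.1600)
F = F_att + ΣF_rep = (-5.4800,-9.8400)
Δp = p'−p = (-1.0960,-1.9680); α = Δx/Fx = (-137/125) / (-137/25) = 1/5
check: Δy/Fy = (-246/125) / (-246/25) = 1/5 ✓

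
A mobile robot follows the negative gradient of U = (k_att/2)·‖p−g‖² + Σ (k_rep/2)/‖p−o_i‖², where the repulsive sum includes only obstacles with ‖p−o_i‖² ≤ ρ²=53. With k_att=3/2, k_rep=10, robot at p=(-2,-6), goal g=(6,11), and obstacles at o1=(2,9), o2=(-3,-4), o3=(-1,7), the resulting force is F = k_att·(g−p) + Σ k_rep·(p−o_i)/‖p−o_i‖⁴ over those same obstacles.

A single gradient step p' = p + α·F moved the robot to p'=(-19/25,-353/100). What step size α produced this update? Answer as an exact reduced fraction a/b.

F_att = 3/2·(g−p) = 3/2·(8,17) = (12.0000,25.5000)
o1: d²=241 > ρ²=53 → inactive
o2: d²=5 ≤ ρ²=53; F_rep = 10·(1,-2)/5² = (0.4000,-0.8000)
o3: d²=170 > ρ²=53 → inactive
F = F_att + ΣF_rep = (12.4000,24.7000)
Δp = p'−p = (1.2400,2.4700); α = Δx/Fx = (31/25) / (62/5) = 1/10
check: Δy/Fy = (247/100) / (247/10) = 1/10 ✓

α = 1/10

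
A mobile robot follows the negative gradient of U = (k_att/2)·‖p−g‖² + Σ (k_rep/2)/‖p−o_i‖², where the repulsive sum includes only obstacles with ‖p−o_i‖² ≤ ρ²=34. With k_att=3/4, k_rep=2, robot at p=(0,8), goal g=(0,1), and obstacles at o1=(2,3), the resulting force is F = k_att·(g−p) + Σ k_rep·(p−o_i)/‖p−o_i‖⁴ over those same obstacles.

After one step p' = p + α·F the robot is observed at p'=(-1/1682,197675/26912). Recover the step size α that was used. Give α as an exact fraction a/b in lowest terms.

α = 1/8

F_att = 3/4·(g−p) = 3/4·(0,-7) = (0.0000,-5.2500)
o1: d²=29 ≤ ρ²=34; F_rep = 2·(-2,5)/29² = (-0.0048,0.0119)
F = F_att + ΣF_rep = (-0.0048,-5.2381)
Δp = p'−p = (-0.0006,-0.6548); α = Δx/Fx = (-1/1682) / (-4/841) = 1/8
check: Δy/Fy = (-17621/26912) / (-17621/3364) = 1/8 ✓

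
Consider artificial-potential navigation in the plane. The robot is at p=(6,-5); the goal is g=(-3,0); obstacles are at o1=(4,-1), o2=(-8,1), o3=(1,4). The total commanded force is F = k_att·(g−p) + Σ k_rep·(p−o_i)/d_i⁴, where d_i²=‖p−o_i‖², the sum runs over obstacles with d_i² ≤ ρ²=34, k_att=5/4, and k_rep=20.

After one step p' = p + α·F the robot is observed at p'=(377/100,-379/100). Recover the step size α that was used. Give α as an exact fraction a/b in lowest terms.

F_att = 5/4·(g−p) = 5/4·(-9,5) = (-11.2500,6.2500)
o1: d²=20 ≤ ρ²=34; F_rep = 20·(2,-4)/20² = (0.1000,-0.2000)
o2: d²=232 > ρ²=34 → inactive
o3: d²=106 > ρ²=34 → inactive
F = F_att + ΣF_rep = (-11.1500,6.0500)
Δp = p'−p = (-2.2300,1.2100); α = Δx/Fx = (-223/100) / (-223/20) = 1/5
check: Δy/Fy = (121/100) / (121/20) = 1/5 ✓

α = 1/5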